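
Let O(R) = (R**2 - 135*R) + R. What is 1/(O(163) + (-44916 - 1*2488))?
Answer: -1/42677 ≈ -2.3432e-5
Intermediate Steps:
O(R) = R**2 - 134*R
1/(O(163) + (-44916 - 1*2488)) = 1/(163*(-134 + 163) + (-44916 - 1*2488)) = 1/(163*29 + (-44916 - 2488)) = 1/(4727 - 47404) = 1/(-42677) = -1/42677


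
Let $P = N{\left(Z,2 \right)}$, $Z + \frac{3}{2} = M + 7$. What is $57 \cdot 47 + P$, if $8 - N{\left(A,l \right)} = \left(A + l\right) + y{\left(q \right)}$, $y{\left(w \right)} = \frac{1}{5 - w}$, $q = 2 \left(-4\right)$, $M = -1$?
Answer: $\frac{69691}{26} \approx 2680.4$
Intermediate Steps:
$q = -8$
$Z = \frac{9}{2}$ ($Z = - \frac{3}{2} + \left(-1 + 7\right) = - \frac{3}{2} + 6 = \frac{9}{2} \approx 4.5$)
$N{\left(A,l \right)} = \frac{103}{13} - A - l$ ($N{\left(A,l \right)} = 8 - \left(\left(A + l\right) - \frac{1}{-5 - 8}\right) = 8 - \left(\left(A + l\right) - \frac{1}{-13}\right) = 8 - \left(\left(A + l\right) - - \frac{1}{13}\right) = 8 - \left(\left(A + l\right) + \frac{1}{13}\right) = 8 - \left(\frac{1}{13} + A + l\right) = \frac{103}{13} - A - l$)
$P = \frac{37}{26}$ ($P = \frac{103}{13} - \frac{9}{2} - 2 = \frac{37}{26} \approx 1.4231$)
$57 \cdot 47 + P = 57 \cdot 47 + \frac{37}{26} = 2679 + \frac{37}{26} = \frac{69691}{26}$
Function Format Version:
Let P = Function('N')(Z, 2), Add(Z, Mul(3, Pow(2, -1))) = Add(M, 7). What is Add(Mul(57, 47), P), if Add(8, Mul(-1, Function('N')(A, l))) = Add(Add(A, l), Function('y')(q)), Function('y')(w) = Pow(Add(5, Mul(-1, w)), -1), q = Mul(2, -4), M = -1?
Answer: Rational(69691, 26) ≈ 2680.4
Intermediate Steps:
q = -8
Z = Rational(9, 2) (Z = Add(Rational(-3, 2), Add(-1, 7)) = Add(Rational(-3, 2), 6) = Rational(9, 2) ≈ 4.5000)
Function('N')(A, l) = Add(Rational(103, 13), Mul(-1, A), Mul(-1, l)) (Function('N')(A, l) = Add(8, Mul(-1, Add(Add(A, l), Mul(-1, Pow(Add(-5, -8), -1))))) = Add(8, Mul(-1, Add(Add(A, l), Mul(-1, Pow(-13, -1))))) = Add(8, Mul(-1, Add(Add(A, l), Mul(-1, Rational(-1, 13))))) = Add(8, Mul(-1, Add(Add(A, l), Rational(1, 13)))) = Add(8, Mul(-1, Add(Rational(1, 13), A, l))) = Add(8, Add(Rational(-1, 13), Mul(-1, A), Mul(-1, l))) = Add(Rational(103, 13), Mul(-1, A), Mul(-1, l)))
P = Rational(37, 26) (P = Add(Rational(103, 13), Mul(-1, Rational(9, 2)), Mul(-1, 2)) = Add(Rational(103, 13), Rational(-9, 2), -2) = Rational(37, 26) ≈ 1.4231)
Add(Mul(57, 47), P) = Add(Mul(57, 47), Rational(37, 26)) = Add(2679, Rational(37, 26)) = Rational(69691, 26)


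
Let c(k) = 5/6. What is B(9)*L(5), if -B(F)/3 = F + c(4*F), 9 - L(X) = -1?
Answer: -295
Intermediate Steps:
c(k) = ⅚ (c(k) = 5*(⅙) = ⅚)
L(X) = 10 (L(X) = 9 - 1*(-1) = 9 + 1 = 10)
B(F) = -5/2 - 3*F (B(F) = -3*(F + ⅚) = -3*(⅚ + F) = -5/2 - 3*F)
B(9)*L(5) = (-5/2 - 3*9)*10 = (-5/2 - 27)*10 = -59/2*10 = -295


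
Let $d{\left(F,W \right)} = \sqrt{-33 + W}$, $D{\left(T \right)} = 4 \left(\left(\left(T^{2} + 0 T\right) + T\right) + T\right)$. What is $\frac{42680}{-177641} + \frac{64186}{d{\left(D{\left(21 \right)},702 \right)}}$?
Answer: $- \frac{42680}{177641} + \frac{64186 \sqrt{669}}{669} \approx 2481.3$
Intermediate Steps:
$D{\left(T \right)} = 4 T^{2} + 8 T$ ($D{\left(T \right)} = 4 \left(\left(\left(T^{2} + 0\right) + T\right) + T\right) = 4 \left(\left(T^{2} + T\right) + T\right) = 4 \left(\left(T + T^{2}\right) + T\right) = 4 \left(T^{2} + 2 T\right) = 4 T^{2} + 8 T$)
$\frac{42680}{-177641} + \frac{64186}{d{\left(D{\left(21 \right)},702 \right)}} = \frac{42680}{-177641} + \frac{64186}{\sqrt{-33 + 702}} = 42680 \left(- \frac{1}{177641}\right) + \frac{64186}{\sqrt{669}} = - \frac{42680}{177641} + 64186 \frac{\sqrt{669}}{669} = - \frac{42680}{177641} + \frac{64186 \sqrt{669}}{669}$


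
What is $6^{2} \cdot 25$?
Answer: $900$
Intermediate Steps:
$6^{2} \cdot 25 = 36 \cdot 25 = 900$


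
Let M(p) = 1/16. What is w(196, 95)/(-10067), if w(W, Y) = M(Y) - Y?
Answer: 1519/161072 ≈ 0.0094306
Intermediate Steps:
M(p) = 1/16
w(W, Y) = 1/16 - Y
w(196, 95)/(-10067) = (1/16 - 1*95)/(-10067) = (1/16 - 95)*(-1/10067) = -1519/16*(-1/10067) = 1519/161072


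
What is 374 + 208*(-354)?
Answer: -73258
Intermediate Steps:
374 + 208*(-354) = 374 - 73632 = -73258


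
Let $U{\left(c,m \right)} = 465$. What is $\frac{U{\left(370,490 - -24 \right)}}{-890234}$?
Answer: $- \frac{465}{890234} \approx -0.00052233$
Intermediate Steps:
$\frac{U{\left(370,490 - -24 \right)}}{-890234} = \frac{465}{-890234} = 465 \left(- \frac{1}{890234}\right) = - \frac{465}{890234}$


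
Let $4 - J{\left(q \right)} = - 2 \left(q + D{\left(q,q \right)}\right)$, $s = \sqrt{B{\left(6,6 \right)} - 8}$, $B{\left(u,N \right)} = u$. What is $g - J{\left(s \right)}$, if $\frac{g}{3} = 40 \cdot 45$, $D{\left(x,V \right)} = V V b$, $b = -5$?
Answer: $5376 - 2 i \sqrt{2} \approx 5376.0 - 2.8284 i$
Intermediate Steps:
$s = i \sqrt{2}$ ($s = \sqrt{6 - 8} = \sqrt{-2} = i \sqrt{2} \approx 1.4142 i$)
$D{\left(x,V \right)} = - 5 V^{2}$ ($D{\left(x,V \right)} = V V \left(-5\right) = V^{2} \left(-5\right) = - 5 V^{2}$)
$g = 5400$ ($g = 3 \cdot 40 \cdot 45 = 3 \cdot 1800 = 5400$)
$J{\left(q \right)} = 4 - 10 q^{2} + 2 q$ ($J{\left(q \right)} = 4 - - 2 \left(q - 5 q^{2}\right) = 4 - \left(- 2 q + 10 q^{2}\right) = 4 - 10 q^{2} + 2 q$)
$g - J{\left(s \right)} = 5400 - \left(4 - 10 \left(i \sqrt{2}\right)^{2} + 2 i \sqrt{2}\right) = 5400 - \left(4 - -20 + 2 i \sqrt{2}\right) = 5400 - \left(4 + 20 + 2 i \sqrt{2}\right) = 5400 - \left(24 + 2 i \sqrt{2}\right) = 5376 - 2 i \sqrt{2}$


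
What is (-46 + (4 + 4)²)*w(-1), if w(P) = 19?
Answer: 342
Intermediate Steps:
(-46 + (4 + 4)²)*w(-1) = (-46 + (4 + 4)²)*19 = (-46 + 8²)*19 = (-46 + 64)*19 = 18*19 = 342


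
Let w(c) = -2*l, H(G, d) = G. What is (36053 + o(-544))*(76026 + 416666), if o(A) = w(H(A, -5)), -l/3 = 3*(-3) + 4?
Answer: 17748243916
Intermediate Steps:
l = 15 (l = -3*(3*(-3) + 4) = -3*(-9 + 4) = -3*(-5) = 15)
w(c) = -30 (w(c) = -2*15 = -30)
o(A) = -30
(36053 + o(-544))*(76026 + 416666) = (36053 - 30)*(76026 + 416666) = 36023*492692 = 17748243916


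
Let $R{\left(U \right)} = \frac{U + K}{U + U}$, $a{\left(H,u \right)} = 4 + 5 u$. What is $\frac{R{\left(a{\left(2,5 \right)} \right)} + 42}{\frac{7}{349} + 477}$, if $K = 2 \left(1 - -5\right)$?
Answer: $\frac{864473}{9655840} \approx 0.089529$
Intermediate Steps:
$K = 12$ ($K = 2 \left(1 + 5\right) = 2 \cdot 6 = 12$)
$R{\left(U \right)} = \frac{12 + U}{2 U}$ ($R{\left(U \right)} = \frac{U + 12}{U + U} = \frac{12 + U}{2 U}$)
$\frac{R{\left(a{\left(2,5 \right)} \right)} + 42}{\frac{7}{349} + 477} = \frac{\frac{12 + \left(4 + 5 \cdot 5\right)}{2 \left(4 + 5 \cdot 5\right)} + 42}{\frac{7}{349} + 477} = \frac{\frac{12 + \left(4 + 25\right)}{2 \left(4 + 25\right)} + 42}{7 \cdot \frac{1}{349} + 477} = \frac{\frac{12 + 29}{2 \cdot 29} + 42}{\frac{7}{349} + 477} = \frac{\frac{1}{2} \cdot \frac{1}{29} \cdot 41 + 42}{\frac{166480}{349}} = \left(\frac{41}{58} + 42\right) \frac{349}{166480} = \frac{2477}{58} \cdot \frac{349}{166480} = \frac{864473}{9655840}$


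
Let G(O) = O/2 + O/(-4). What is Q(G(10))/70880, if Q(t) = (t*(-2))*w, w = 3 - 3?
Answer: 0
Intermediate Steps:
w = 0
G(O) = O/4 (G(O) = O*(1/2) + O*(-1/4) = O/2 - O/4 = O/4)
Q(t) = 0 (Q(t) = (t*(-2))*0 = -2*t*0 = 0)
Q(G(10))/70880 = 0/70880 = 0*(1/70880) = 0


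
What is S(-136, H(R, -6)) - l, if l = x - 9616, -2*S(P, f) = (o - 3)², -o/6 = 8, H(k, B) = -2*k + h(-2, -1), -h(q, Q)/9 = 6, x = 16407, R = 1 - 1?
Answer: -16183/2 ≈ -8091.5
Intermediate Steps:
R = 0
h(q, Q) = -54 (h(q, Q) = -9*6 = -54)
H(k, B) = -54 - 2*k (H(k, B) = -2*k - 54 = -54 - 2*k)
o = -48 (o = -6*8 = -48)
S(P, f) = -2601/2 (S(P, f) = -(-48 - 3)²/2 = -½*(-51)² = -½*2601 = -2601/2)
l = 6791 (l = 16407 - 9616 = 6791)
S(-136, H(R, -6)) - l = -2601/2 - 1*6791 = -2601/2 - 6791 = -16183/2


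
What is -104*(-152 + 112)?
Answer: 4160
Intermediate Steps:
-104*(-152 + 112) = -104*(-40) = 4160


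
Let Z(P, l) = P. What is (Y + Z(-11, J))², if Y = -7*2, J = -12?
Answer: 625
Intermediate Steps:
Y = -14
(Y + Z(-11, J))² = (-14 - 11)² = (-25)² = 625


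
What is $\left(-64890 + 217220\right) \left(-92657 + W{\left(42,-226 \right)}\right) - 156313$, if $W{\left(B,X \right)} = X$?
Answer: $-14149023703$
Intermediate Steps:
$\left(-64890 + 217220\right) \left(-92657 + W{\left(42,-226 \right)}\right) - 156313 = \left(-64890 + 217220\right) \left(-92657 - 226\right) - 156313 = 152330 \left(-92883\right) - 156313 = -14148867390 - 156313 = -14149023703$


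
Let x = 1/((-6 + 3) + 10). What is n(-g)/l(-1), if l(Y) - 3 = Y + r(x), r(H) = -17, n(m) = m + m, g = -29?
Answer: -58/15 ≈ -3.8667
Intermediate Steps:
n(m) = 2*m
x = 1/7 (x = 1/(-3 + 10) = 1/7 ≈ 0.14286)
l(Y) = -14 + Y (l(Y) = 3 + (Y - 17) = 3 + (-17 + Y) = -14 + Y)
n(-g)/l(-1) = (2*(-1*(-29)))/(-14 - 1) = (2*29)/(-15) = 58*(-1/15) = -58/15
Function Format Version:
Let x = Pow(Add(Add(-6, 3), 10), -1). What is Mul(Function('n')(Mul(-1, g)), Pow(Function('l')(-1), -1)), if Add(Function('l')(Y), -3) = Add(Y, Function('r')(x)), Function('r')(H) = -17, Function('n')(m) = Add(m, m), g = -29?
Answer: Rational(-58, 15) ≈ -3.8667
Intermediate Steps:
Function('n')(m) = Mul(2, m)
x = Rational(1, 7) (x = Pow(Add(-3, 10), -1) = Pow(7, -1) = Rational(1, 7) ≈ 0.14286)
Function('l')(Y) = Add(-14, Y) (Function('l')(Y) = Add(3, Add(Y, -17)) = Add(3, Add(-17, Y)) = Add(-14, Y))
Mul(Function('n')(Mul(-1, g)), Pow(Function('l')(-1), -1)) = Mul(Mul(2, Mul(-1, -29)), Pow(Add(-14, -1), -1)) = Mul(Mul(2, 29), Pow(-15, -1)) = Mul(58, Rational(-1, 15)) = Rational(-58, 15)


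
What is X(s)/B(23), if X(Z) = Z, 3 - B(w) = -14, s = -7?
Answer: -7/17 ≈ -0.41176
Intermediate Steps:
B(w) = 17 (B(w) = 3 - 1*(-14) = 3 + 14 = 17)
X(s)/B(23) = -7/17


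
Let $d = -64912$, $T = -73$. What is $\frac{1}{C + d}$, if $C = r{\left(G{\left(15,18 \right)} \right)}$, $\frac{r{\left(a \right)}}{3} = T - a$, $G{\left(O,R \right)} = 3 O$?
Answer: $- \frac{1}{65266} \approx -1.5322 \cdot 10^{-5}$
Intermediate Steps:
$r{\left(a \right)} = -219 - 3 a$ ($r{\left(a \right)} = 3 \left(-73 - a\right) = -219 - 3 a$)
$C = -354$ ($C = -219 - 3 \cdot 3 \cdot 15 = -219 - 135 = -354$)
$\frac{1}{C + d} = \frac{1}{-354 - 64912} = \frac{1}{-65266} = - \frac{1}{65266}$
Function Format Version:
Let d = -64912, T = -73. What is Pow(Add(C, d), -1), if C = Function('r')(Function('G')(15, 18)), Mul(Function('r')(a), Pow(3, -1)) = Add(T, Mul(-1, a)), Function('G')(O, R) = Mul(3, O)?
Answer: Rational(-1, 65266) ≈ -1.5322e-5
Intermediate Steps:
Function('r')(a) = Add(-219, Mul(-3, a)) (Function('r')(a) = Mul(3, Add(-73, Mul(-1, a))) = Add(-219, Mul(-3, a)))
C = -354 (C = Add(-219, Mul(-3, Mul(3, 15))) = Add(-219, Mul(-3, 45)) = Add(-219, -135) = -354)
Pow(Add(C, d), -1) = Pow(Add(-354, -64912), -1) = Pow(-65266, -1) = Rational(-1, 65266)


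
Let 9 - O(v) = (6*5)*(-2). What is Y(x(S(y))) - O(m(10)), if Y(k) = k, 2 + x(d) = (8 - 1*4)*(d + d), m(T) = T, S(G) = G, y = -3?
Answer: -95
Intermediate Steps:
x(d) = -2 + 8*d (x(d) = -2 + (8 - 1*4)*(d + d) = -2 + (8 - 4)*(2*d) = -2 + 4*(2*d) = -2 + 8*d)
O(v) = 69 (O(v) = 9 - 6*5*(-2) = 9 - 30*(-2) = 9 - 1*(-60) = 9 + 60 = 69)
Y(x(S(y))) - O(m(10)) = (-2 + 8*(-3)) - 1*69 = (-2 - 24) - 69 = -26 - 69 = -95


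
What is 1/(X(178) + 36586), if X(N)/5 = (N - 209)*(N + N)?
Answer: -1/18594 ≈ -5.3781e-5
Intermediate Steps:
X(N) = 10*N*(-209 + N) (X(N) = 5*((N - 209)*(N + N)) = 5*((-209 + N)*(2*N)) = 5*(2*N*(-209 + N)) = 10*N*(-209 + N))
1/(X(178) + 36586) = 1/(10*178*(-209 + 178) + 36586) = 1/(10*178*(-31) + 36586) = 1/(-55180 + 36586) = 1/(-18594) = -1/18594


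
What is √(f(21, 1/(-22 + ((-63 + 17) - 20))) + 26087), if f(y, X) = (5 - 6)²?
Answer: 2*√6522 ≈ 161.52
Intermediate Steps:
f(y, X) = 1 (f(y, X) = (-1)² = 1)
√(f(21, 1/(-22 + ((-63 + 17) - 20))) + 26087) = √(1 + 26087) = √26088 = 2*√6522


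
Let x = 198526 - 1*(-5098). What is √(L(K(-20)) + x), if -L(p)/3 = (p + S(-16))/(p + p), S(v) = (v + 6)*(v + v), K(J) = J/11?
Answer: √815546/2 ≈ 451.54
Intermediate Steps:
K(J) = J/11 (K(J) = J*(1/11) = J/11)
x = 203624 (x = 198526 + 5098 = 203624)
S(v) = 2*v*(6 + v) (S(v) = (6 + v)*(2*v) = 2*v*(6 + v))
L(p) = -3*(320 + p)/(2*p) (L(p) = -3*(p + 2*(-16)*(6 - 16))/(p + p) = -3*(p + 2*(-16)*(-10))/(2*p) = -3*(p + 320)*1/(2*p) = -3*(320 + p)*1/(2*p) = -3*(320 + p)/(2*p))
√(L(K(-20)) + x) = √((-3/2 - 480/((1/11)*(-20))) + 203624) = √((-3/2 - 480/(-20/11)) + 203624) = √((-3/2 - 480*(-11/20)) + 203624) = √((-3/2 + 264) + 203624) = √(525/2 + 203624) = √(407773/2) = √815546/2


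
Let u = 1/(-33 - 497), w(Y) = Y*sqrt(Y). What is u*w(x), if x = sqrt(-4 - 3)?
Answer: -7**(3/4)*I**(3/2)/530 ≈ 0.0057416 - 0.0057416*I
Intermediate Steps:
x = I*sqrt(7) (x = sqrt(-7) = I*sqrt(7) ≈ 2.6458*I)
w(Y) = Y**(3/2)
u = -1/530 (u = 1/(-530) = -1/530 ≈ -0.0018868)
u*w(x) = -7**(3/4)*I**(3/2)/530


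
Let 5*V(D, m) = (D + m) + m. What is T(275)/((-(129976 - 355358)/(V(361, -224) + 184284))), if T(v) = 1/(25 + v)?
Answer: 307111/112691000 ≈ 0.0027252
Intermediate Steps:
V(D, m) = D/5 + 2*m/5 (V(D, m) = ((D + m) + m)/5 = (D + 2*m)/5 = D/5 + 2*m/5)
T(275)/((-(129976 - 355358)/(V(361, -224) + 184284))) = 1/((25 + 275)*((-(129976 - 355358)/(((⅕)*361 + (⅖)*(-224)) + 184284)))) = 1/(300*((-(-225382)/((361/5 - 448/5) + 184284)))) = 1/(300*((-(-225382)/(-87/5 + 184284)))) = 1/(300*((-(-225382)/921333/5))) = 1/(300*((-(-225382)*5/921333))) = 1/(300*((-1*(-1126910/921333)))) = 1/(300*(1126910/921333)) = (1/300)*(921333/1126910) = 307111/112691000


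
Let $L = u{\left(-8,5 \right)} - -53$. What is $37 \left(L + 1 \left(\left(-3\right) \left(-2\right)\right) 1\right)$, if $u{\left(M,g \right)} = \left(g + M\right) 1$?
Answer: $2072$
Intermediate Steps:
$u{\left(M,g \right)} = M + g$ ($u{\left(M,g \right)} = \left(M + g\right) 1 = M + g$)
$L = 50$ ($L = \left(-8 + 5\right) - -53 = -3 + 53 = 50$)
$37 \left(L + 1 \left(\left(-3\right) \left(-2\right)\right) 1\right) = 37 \left(50 + 1 \left(\left(-3\right) \left(-2\right)\right) 1\right) = 37 \left(50 + 1 \cdot 6 \cdot 1\right) = 37 \left(50 + 6 \cdot 1\right) = 37 \left(50 + 6\right) = 37 \cdot 56 = 2072$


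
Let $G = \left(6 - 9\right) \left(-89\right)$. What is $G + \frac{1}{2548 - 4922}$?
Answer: $\frac{633857}{2374} \approx 267.0$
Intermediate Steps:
$G = 267$ ($G = \left(6 - 9\right) \left(-89\right) = \left(-3\right) \left(-89\right) = 267$)
$G + \frac{1}{2548 - 4922} = 267 + \frac{1}{2548 - 4922} = 267 + \frac{1}{-2374} = 267 - \frac{1}{2374} = \frac{633857}{2374}$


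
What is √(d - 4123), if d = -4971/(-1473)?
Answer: 4*I*√62072711/491 ≈ 64.184*I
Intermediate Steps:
d = 1657/491 (d = -4971*(-1/1473) = 1657/491 ≈ 3.3747)
√(d - 4123) = √(1657/491 - 4123) = √(-2022736/491) = 4*I*√62072711/491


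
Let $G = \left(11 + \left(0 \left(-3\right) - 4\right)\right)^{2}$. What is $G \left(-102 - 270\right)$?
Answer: $-18228$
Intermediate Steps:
$G = 49$ ($G = \left(11 + \left(0 - 4\right)\right)^{2} = \left(11 - 4\right)^{2} = 7^{2} = 49$)
$G \left(-102 - 270\right) = 49 \left(-102 - 270\right) = 49 \left(-372\right) = -18228$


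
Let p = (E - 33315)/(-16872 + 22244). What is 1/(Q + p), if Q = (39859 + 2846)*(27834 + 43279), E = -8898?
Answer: 5372/16314122890167 ≈ 3.2929e-10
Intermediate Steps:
Q = 3036880665 (Q = 42705*71113 = 3036880665)
p = -42213/5372 (p = (-8898 - 33315)/(-16872 + 22244) = -42213/5372 ≈ -7.8580)
1/(Q + p) = 1/(3036880665 - 42213/5372) = 1/(16314122890167/5372) = 5372/16314122890167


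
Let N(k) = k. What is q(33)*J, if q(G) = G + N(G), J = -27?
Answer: -1782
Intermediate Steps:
q(G) = 2*G (q(G) = G + G = 2*G)
q(33)*J = (2*33)*(-27) = 66*(-27) = -1782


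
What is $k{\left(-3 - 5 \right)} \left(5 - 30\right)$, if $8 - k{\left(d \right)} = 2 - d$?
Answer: $50$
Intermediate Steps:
$k{\left(d \right)} = 6 + d$ ($k{\left(d \right)} = 8 - \left(2 - d\right) = 8 + \left(-2 + d\right) = 6 + d$)
$k{\left(-3 - 5 \right)} \left(5 - 30\right) = \left(6 - 8\right) \left(5 - 30\right) = \left(6 - 8\right) \left(-25\right) = \left(-2\right) \left(-25\right) = 50$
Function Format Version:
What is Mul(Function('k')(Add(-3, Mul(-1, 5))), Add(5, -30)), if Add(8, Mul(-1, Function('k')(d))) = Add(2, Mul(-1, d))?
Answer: 50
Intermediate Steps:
Function('k')(d) = Add(6, d) (Function('k')(d) = Add(8, Mul(-1, Add(2, Mul(-1, d)))) = Add(8, Add(-2, d)) = Add(6, d))
Mul(Function('k')(Add(-3, Mul(-1, 5))), Add(5, -30)) = Mul(Add(6, Add(-3, Mul(-1, 5))), Add(5, -30)) = Mul(Add(6, Add(-3, -5)), -25) = Mul(Add(6, -8), -25) = Mul(-2, -25) = 50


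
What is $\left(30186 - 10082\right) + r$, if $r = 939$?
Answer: $21043$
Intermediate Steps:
$\left(30186 - 10082\right) + r = \left(30186 - 10082\right) + 939 = 20104 + 939 = 21043$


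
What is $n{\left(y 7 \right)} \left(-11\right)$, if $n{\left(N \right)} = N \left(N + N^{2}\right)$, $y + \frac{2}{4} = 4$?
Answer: $- \frac{1346961}{8} \approx -1.6837 \cdot 10^{5}$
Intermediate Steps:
$y = \frac{7}{2}$ ($y = - \frac{1}{2} + 4 = \frac{7}{2} \approx 3.5$)
$n{\left(y 7 \right)} \left(-11\right) = \left(\frac{7}{2} \cdot 7\right)^{2} \left(1 + \frac{7}{2} \cdot 7\right) \left(-11\right) = \left(\frac{49}{2}\right)^{2} \left(1 + \frac{49}{2}\right) \left(-11\right) = \frac{2401}{4} \cdot \frac{51}{2} \left(-11\right) = \frac{122451}{8} \left(-11\right) = - \frac{1346961}{8}$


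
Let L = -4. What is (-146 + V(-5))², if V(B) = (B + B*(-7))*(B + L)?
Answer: 173056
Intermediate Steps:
V(B) = -6*B*(-4 + B) (V(B) = (B + B*(-7))*(B - 4) = (B - 7*B)*(-4 + B) = (-6*B)*(-4 + B) = -6*B*(-4 + B))
(-146 + V(-5))² = (-146 + 6*(-5)*(4 - 1*(-5)))² = (-146 + 6*(-5)*(4 + 5))² = (-146 + 6*(-5)*9)² = (-146 - 270)² = (-416)² = 173056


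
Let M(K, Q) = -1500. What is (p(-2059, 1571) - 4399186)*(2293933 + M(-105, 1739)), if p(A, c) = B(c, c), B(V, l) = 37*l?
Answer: -9951586906547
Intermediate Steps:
p(A, c) = 37*c
(p(-2059, 1571) - 4399186)*(2293933 + M(-105, 1739)) = (37*1571 - 4399186)*(2293933 - 1500) = (58127 - 4399186)*2292433 = -4341059*2292433 = -9951586906547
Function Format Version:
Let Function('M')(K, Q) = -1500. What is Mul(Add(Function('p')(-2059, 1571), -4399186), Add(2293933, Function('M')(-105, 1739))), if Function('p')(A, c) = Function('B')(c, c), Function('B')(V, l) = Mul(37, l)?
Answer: -9951586906547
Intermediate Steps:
Function('p')(A, c) = Mul(37, c)
Mul(Add(Function('p')(-2059, 1571), -4399186), Add(2293933, Function('M')(-105, 1739))) = Mul(Add(Mul(37, 1571), -4399186), Add(2293933, -1500)) = Mul(Add(58127, -4399186), 2292433) = Mul(-4341059, 2292433) = -9951586906547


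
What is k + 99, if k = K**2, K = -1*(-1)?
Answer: 100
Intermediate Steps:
K = 1
k = 1 (k = 1**2 = 1)
k + 99 = 1 + 99 = 100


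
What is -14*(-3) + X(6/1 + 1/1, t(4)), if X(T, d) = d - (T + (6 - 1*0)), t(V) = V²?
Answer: 45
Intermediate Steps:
X(T, d) = -6 + d - T (X(T, d) = d - (T + (6 + 0)) = d - (T + 6) = d - (6 + T) = d + (-6 - T) = -6 + d - T)
-14*(-3) + X(6/1 + 1/1, t(4)) = -14*(-3) + (-6 + 4² - (6/1 + 1/1)) = 42 + (-6 + 16 - (6*1 + 1*1)) = 42 + (-6 + 16 - (6 + 1)) = 42 + (-6 + 16 - 1*7) = 42 + (-6 + 16 - 7) = 42 + 3 = 45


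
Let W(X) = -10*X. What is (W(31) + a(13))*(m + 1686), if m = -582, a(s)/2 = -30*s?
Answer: -1203360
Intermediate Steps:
a(s) = -60*s (a(s) = 2*(-30*s) = -60*s)
(W(31) + a(13))*(m + 1686) = (-10*31 - 60*13)*(-582 + 1686) = (-310 - 780)*1104 = -1090*1104 = -1203360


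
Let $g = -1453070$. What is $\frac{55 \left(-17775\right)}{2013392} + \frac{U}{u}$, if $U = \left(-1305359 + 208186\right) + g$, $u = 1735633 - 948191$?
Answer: $- \frac{2952230919753}{792714711632} \approx -3.7242$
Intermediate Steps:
$u = 787442$
$U = -2550243$ ($U = \left(-1305359 + 208186\right) - 1453070 = -1097173 - 1453070 = -2550243$)
$\frac{55 \left(-17775\right)}{2013392} + \frac{U}{u} = \frac{55 \left(-17775\right)}{2013392} - \frac{2550243}{787442} = \left(-977625\right) \frac{1}{2013392} - \frac{2550243}{787442} = - \frac{977625}{2013392} - \frac{2550243}{787442} = - \frac{2952230919753}{792714711632}$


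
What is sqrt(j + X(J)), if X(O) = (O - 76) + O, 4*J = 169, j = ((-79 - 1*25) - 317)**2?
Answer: sqrt(708998)/2 ≈ 421.01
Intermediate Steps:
j = 177241 (j = ((-79 - 25) - 317)**2 = (-104 - 317)**2 = (-421)**2 = 177241)
J = 169/4 (J = (1/4)*169 = 169/4 ≈ 42.250)
X(O) = -76 + 2*O (X(O) = (-76 + O) + O = -76 + 2*O)
sqrt(j + X(J)) = sqrt(177241 + (-76 + 2*(169/4))) = sqrt(177241 + (-76 + 169/2)) = sqrt(177241 + 17/2) = sqrt(354499/2) = sqrt(708998)/2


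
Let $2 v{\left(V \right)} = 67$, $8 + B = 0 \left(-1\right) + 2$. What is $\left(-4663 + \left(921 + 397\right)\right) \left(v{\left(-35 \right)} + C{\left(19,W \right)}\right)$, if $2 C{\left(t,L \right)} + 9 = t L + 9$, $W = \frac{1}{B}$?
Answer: $- \frac{427045}{4} \approx -1.0676 \cdot 10^{5}$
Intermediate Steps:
$B = -6$ ($B = -8 + \left(0 \left(-1\right) + 2\right) = -8 + \left(0 + 2\right) = -8 + 2 = -6$)
$v{\left(V \right)} = \frac{67}{2}$ ($v{\left(V \right)} = \frac{1}{2} \cdot 67 = \frac{67}{2}$)
$W = - \frac{1}{6}$ ($W = \frac{1}{-6} = - \frac{1}{6} \approx -0.16667$)
$C{\left(t,L \right)} = \frac{L t}{2}$ ($C{\left(t,L \right)} = - \frac{9}{2} + \frac{t L + 9}{2} = - \frac{9}{2} + \frac{L t + 9}{2} = - \frac{9}{2} + \frac{9 + L t}{2} = - \frac{9}{2} + \left(\frac{9}{2} + \frac{L t}{2}\right) = \frac{L t}{2}$)
$\left(-4663 + \left(921 + 397\right)\right) \left(v{\left(-35 \right)} + C{\left(19,W \right)}\right) = \left(-4663 + \left(921 + 397\right)\right) \left(\frac{67}{2} + \frac{1}{2} \left(- \frac{1}{6}\right) 19\right) = \left(-4663 + 1318\right) \left(\frac{67}{2} - \frac{19}{12}\right) = \left(-3345\right) \frac{383}{12} = - \frac{427045}{4}$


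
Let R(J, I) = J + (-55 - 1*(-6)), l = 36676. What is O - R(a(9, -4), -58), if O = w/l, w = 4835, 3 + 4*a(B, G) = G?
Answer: 933071/18338 ≈ 50.882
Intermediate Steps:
a(B, G) = -¾ + G/4
R(J, I) = -49 + J (R(J, I) = J + (-55 + 6) = J - 49 = -49 + J)
O = 4835/36676 ≈ 0.13183
O - R(a(9, -4), -58) = 4835/36676 - (-49 + (-¾ + (¼)*(-4))) = 4835/36676 - (-49 + (-¾ - 1)) = 4835/36676 - (-49 - 7/4) = 4835/36676 - 1*(-203/4) = 4835/36676 + 203/4 = 933071/18338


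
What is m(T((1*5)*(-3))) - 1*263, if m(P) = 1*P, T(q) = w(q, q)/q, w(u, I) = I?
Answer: -262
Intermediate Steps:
T(q) = 1 (T(q) = q/q = 1)
m(P) = P
m(T((1*5)*(-3))) - 1*263 = 1 - 1*263 = 1 - 263 = -262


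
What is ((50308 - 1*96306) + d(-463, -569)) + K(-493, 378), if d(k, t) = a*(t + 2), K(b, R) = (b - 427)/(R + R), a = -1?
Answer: -8586689/189 ≈ -45432.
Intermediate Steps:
K(b, R) = (-427 + b)/(2*R) (K(b, R) = (-427 + b)/((2*R)) = (-427 + b)*(1/(2*R)) = (-427 + b)/(2*R))
d(k, t) = -2 - t (d(k, t) = -(t + 2) = -(2 + t) = -2 - t)
((50308 - 1*96306) + d(-463, -569)) + K(-493, 378) = ((50308 - 1*96306) + (-2 - 1*(-569))) + (½)*(-427 - 493)/378 = ((50308 - 96306) + (-2 + 569)) + (½)*(1/378)*(-920) = (-45998 + 567) - 230/189 = -45431 - 230/189 = -8586689/189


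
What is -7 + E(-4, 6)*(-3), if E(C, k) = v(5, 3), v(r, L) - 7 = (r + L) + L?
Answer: -61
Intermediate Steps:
v(r, L) = 7 + r + 2*L (v(r, L) = 7 + ((r + L) + L) = 7 + ((L + r) + L) = 7 + (r + 2*L) = 7 + r + 2*L)
E(C, k) = 18 (E(C, k) = 7 + 5 + 2*3 = 7 + 5 + 6 = 18)
-7 + E(-4, 6)*(-3) = -7 + 18*(-3) = -7 - 54 = -61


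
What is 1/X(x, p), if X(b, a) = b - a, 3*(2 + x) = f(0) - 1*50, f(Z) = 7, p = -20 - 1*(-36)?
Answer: -3/97 ≈ -0.030928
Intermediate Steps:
p = 16 (p = -20 + 36 = 16)
x = -49/3 (x = -2 + (7 - 1*50)/3 = -2 + (7 - 50)/3 = -2 + (⅓)*(-43) = -2 - 43/3 = -49/3 ≈ -16.333)
1/X(x, p) = 1/(-49/3 - 1*16) = 1/(-49/3 - 16) = 1/(-97/3) = -3/97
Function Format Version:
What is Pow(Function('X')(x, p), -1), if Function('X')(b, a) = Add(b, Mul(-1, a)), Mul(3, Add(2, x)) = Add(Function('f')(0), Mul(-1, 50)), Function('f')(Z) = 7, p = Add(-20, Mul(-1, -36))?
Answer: Rational(-3, 97) ≈ -0.030928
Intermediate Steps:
p = 16 (p = Add(-20, 36) = 16)
x = Rational(-49, 3) (x = Add(-2, Mul(Rational(1, 3), Add(7, Mul(-1, 50)))) = Add(-2, Mul(Rational(1, 3), Add(7, -50))) = Add(-2, Mul(Rational(1, 3), -43)) = Add(-2, Rational(-43, 3)) = Rational(-49, 3) ≈ -16.333)
Pow(Function('X')(x, p), -1) = Pow(Add(Rational(-49, 3), Mul(-1, 16)), -1) = Pow(Add(Rational(-49, 3), -16), -1) = Pow(Rational(-97, 3), -1) = Rational(-3, 97)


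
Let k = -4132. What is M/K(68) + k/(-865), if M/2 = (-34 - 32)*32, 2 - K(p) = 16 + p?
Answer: 1996292/35465 ≈ 56.289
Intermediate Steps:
K(p) = -14 - p (K(p) = 2 - (16 + p) = 2 + (-16 - p) = -14 - p)
M = -4224 (M = 2*((-34 - 32)*32) = 2*(-66*32) = 2*(-2112) = -4224)
M/K(68) + k/(-865) = -4224/(-14 - 1*68) - 4132/(-865) = -4224/(-14 - 68) - 4132*(-1/865) = -4224/(-82) + 4132/865 = -4224*(-1/82) + 4132/865 = 2112/41 + 4132/865 = 1996292/35465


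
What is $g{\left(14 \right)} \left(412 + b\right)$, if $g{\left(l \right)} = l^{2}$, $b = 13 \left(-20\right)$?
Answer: $29792$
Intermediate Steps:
$b = -260$
$g{\left(14 \right)} \left(412 + b\right) = 14^{2} \left(412 - 260\right) = 196 \cdot 152 = 29792$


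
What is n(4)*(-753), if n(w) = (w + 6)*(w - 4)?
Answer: 0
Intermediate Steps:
n(w) = (-4 + w)*(6 + w) (n(w) = (6 + w)*(-4 + w) = (-4 + w)*(6 + w))
n(4)*(-753) = (-24 + 4² + 2*4)*(-753) = (-24 + 16 + 8)*(-753) = 0*(-753) = 0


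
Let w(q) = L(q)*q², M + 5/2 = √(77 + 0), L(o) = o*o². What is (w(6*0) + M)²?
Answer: 333/4 - 5*√77 ≈ 39.375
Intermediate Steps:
L(o) = o³
M = -5/2 + √77 (M = -5/2 + √(77 + 0) = -5/2 + √77 ≈ 6.2750)
w(q) = q⁵ (w(q) = q³*q² = q⁵)
(w(6*0) + M)² = ((6*0)⁵ + (-5/2 + √77))² = (0⁵ + (-5/2 + √77))² = (0 + (-5/2 + √77))² = (-5/2 + √77)²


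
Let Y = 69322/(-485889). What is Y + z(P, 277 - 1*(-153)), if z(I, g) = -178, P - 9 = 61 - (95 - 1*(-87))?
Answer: -86557564/485889 ≈ -178.14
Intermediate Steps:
P = -112 (P = 9 + (61 - (95 - 1*(-87))) = 9 + (61 - (95 + 87)) = 9 + (61 - 1*182) = 9 + (61 - 182) = 9 - 121 = -112)
Y = -69322/485889 (Y = 69322*(-1/485889) = -69322/485889 ≈ -0.14267)
Y + z(P, 277 - 1*(-153)) = -69322/485889 - 178 = -86557564/485889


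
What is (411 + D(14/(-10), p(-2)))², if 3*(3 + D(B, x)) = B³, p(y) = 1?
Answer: 23304159649/140625 ≈ 1.6572e+5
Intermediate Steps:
D(B, x) = -3 + B³/3
(411 + D(14/(-10), p(-2)))² = (411 + (-3 + (14/(-10))³/3))² = (411 + (-3 + (14*(-⅒))³/3))² = (411 + (-3 + (-7/5)³/3))² = (411 + (-3 + (⅓)*(-343/125)))² = (411 + (-3 - 343/375))² = (411 - 1468/375)² = (152657/375)² = 23304159649/140625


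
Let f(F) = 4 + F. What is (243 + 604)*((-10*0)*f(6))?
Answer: 0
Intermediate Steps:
(243 + 604)*((-10*0)*f(6)) = (243 + 604)*((-10*0)*(4 + 6)) = 847*(0*10) = 847*0 = 0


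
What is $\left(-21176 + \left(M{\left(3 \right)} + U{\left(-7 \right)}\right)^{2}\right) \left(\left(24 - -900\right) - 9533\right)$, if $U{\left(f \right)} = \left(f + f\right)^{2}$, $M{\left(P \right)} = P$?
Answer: $-158620825$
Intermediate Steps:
$U{\left(f \right)} = 4 f^{2}$ ($U{\left(f \right)} = \left(2 f\right)^{2} = 4 f^{2}$)
$\left(-21176 + \left(M{\left(3 \right)} + U{\left(-7 \right)}\right)^{2}\right) \left(\left(24 - -900\right) - 9533\right) = \left(-21176 + \left(3 + 4 \left(-7\right)^{2}\right)^{2}\right) \left(\left(24 - -900\right) - 9533\right) = \left(-21176 + \left(3 + 4 \cdot 49\right)^{2}\right) \left(\left(24 + 900\right) - 9533\right) = \left(-21176 + \left(3 + 196\right)^{2}\right) \left(924 - 9533\right) = \left(-21176 + 199^{2}\right) \left(-8609\right) = \left(-21176 + 39601\right) \left(-8609\right) = 18425 \left(-8609\right) = -158620825$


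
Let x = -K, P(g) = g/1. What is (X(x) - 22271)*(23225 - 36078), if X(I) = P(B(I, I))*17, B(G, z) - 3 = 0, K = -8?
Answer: 285593660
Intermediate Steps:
B(G, z) = 3 (B(G, z) = 3 + 0 = 3)
P(g) = g (P(g) = g*1 = g)
x = 8 (x = -1*(-8) = 8)
X(I) = 51 (X(I) = 3*17 = 51)
(X(x) - 22271)*(23225 - 36078) = (51 - 22271)*(23225 - 36078) = -22220*(-12853) = 285593660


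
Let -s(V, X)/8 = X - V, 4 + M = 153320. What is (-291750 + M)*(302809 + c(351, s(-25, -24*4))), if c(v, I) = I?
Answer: -41997691618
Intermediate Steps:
M = 153316 (M = -4 + 153320 = 153316)
s(V, X) = -8*X + 8*V (s(V, X) = -8*(X - V) = -8*X + 8*V)
(-291750 + M)*(302809 + c(351, s(-25, -24*4))) = (-291750 + 153316)*(302809 + (-(-32)*6*4 + 8*(-25))) = -138434*(302809 + (-(-32)*24 - 200)) = -138434*(302809 + (-8*(-96) - 200)) = -138434*(302809 + (768 - 200)) = -138434*(302809 + 568) = -138434*303377 = -41997691618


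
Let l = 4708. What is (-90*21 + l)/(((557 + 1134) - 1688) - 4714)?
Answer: -2818/4711 ≈ -0.59817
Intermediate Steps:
(-90*21 + l)/(((557 + 1134) - 1688) - 4714) = (-90*21 + 4708)/(((557 + 1134) - 1688) - 4714) = (-1890 + 4708)/((1691 - 1688) - 4714) = 2818/(3 - 4714) = 2818/(-4711) = 2818*(-1/4711) = -2818/4711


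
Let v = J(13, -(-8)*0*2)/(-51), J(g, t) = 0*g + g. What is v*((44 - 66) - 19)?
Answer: 533/51 ≈ 10.451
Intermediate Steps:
J(g, t) = g (J(g, t) = 0 + g = g)
v = -13/51 (v = 13/(-51) = 13*(-1/51) = -13/51 ≈ -0.25490)
v*((44 - 66) - 19) = -13*((44 - 66) - 19)/51 = -13*(-22 - 19)/51 = -13/51*(-41) = 533/51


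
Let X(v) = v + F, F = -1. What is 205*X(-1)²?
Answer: 820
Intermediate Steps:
X(v) = -1 + v (X(v) = v - 1 = -1 + v)
205*X(-1)² = 205*(-1 - 1)² = 205*(-2)² = 205*4 = 820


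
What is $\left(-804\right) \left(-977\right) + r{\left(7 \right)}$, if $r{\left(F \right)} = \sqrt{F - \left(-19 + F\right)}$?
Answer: $785508 + \sqrt{19} \approx 7.8551 \cdot 10^{5}$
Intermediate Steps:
$r{\left(F \right)} = \sqrt{19}$
$\left(-804\right) \left(-977\right) + r{\left(7 \right)} = \left(-804\right) \left(-977\right) + \sqrt{19} = 785508 + \sqrt{19}$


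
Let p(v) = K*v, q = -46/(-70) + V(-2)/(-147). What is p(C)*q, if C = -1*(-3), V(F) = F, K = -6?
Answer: -2958/245 ≈ -12.073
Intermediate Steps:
C = 3
q = 493/735 (q = -46/(-70) - 2/(-147) = -46*(-1/70) - 2*(-1/147) = 23/35 + 2/147 = 493/735 ≈ 0.67075)
p(v) = -6*v
p(C)*q = -6*3*(493/735) = -18*493/735 = -2958/245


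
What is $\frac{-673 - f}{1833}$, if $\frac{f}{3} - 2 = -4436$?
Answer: $\frac{12629}{1833} \approx 6.8898$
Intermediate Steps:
$f = -13302$ ($f = 6 + 3 \left(-4436\right) = 6 - 13308 = -13302$)
$\frac{-673 - f}{1833} = \frac{-673 - -13302}{1833} = \left(-673 + 13302\right) \frac{1}{1833} = 12629 \cdot \frac{1}{1833} = \frac{12629}{1833}$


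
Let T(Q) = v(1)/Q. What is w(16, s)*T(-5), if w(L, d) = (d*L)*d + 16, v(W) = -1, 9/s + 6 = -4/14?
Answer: 1181/121 ≈ 9.7603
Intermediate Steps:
s = -63/44 (s = 9/(-6 - 4/14) = 9/(-6 - 4*1/14) = 9/(-6 - 2/7) = 9/(-44/7) = 9*(-7/44) = -63/44 ≈ -1.4318)
w(L, d) = 16 + L*d² (w(L, d) = (L*d)*d + 16 = L*d² + 16 = 16 + L*d²)
T(Q) = -1/Q
w(16, s)*T(-5) = (16 + 16*(-63/44)²)*(-1/(-5)) = (16 + 16*(3969/1936))*(-1*(-⅕)) = (16 + 3969/121)*(⅕) = (5905/121)*(⅕) = 1181/121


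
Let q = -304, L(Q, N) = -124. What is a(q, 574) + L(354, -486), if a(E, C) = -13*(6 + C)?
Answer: -7664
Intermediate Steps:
a(E, C) = -78 - 13*C
a(q, 574) + L(354, -486) = (-78 - 13*574) - 124 = (-78 - 7462) - 124 = -7540 - 124 = -7664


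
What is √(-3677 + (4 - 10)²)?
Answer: I*√3641 ≈ 60.341*I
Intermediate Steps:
√(-3677 + (4 - 10)²) = √(-3677 + (-6)²) = √(-3677 + 36) = √(-3641) = I*√3641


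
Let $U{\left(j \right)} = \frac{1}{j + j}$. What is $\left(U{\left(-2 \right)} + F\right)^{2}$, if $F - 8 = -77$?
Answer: $\frac{76729}{16} \approx 4795.6$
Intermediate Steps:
$F = -69$ ($F = 8 - 77 = -69$)
$U{\left(j \right)} = \frac{1}{2 j}$
$\left(U{\left(-2 \right)} + F\right)^{2} = \left(\frac{1}{2 \left(-2\right)} - 69\right)^{2} = \left(\frac{1}{2} \left(- \frac{1}{2}\right) - 69\right)^{2} = \left(- \frac{1}{4} - 69\right)^{2} = \left(- \frac{277}{4}\right)^{2} = \frac{76729}{16}$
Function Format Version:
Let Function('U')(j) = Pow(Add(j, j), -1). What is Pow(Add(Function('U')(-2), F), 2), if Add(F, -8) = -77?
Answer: Rational(76729, 16) ≈ 4795.6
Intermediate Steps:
F = -69 (F = Add(8, -77) = -69)
Function('U')(j) = Mul(Rational(1, 2), Pow(j, -1)) (Function('U')(j) = Pow(Mul(2, j), -1) = Mul(Rational(1, 2), Pow(j, -1)))
Pow(Add(Function('U')(-2), F), 2) = Pow(Add(Mul(Rational(1, 2), Pow(-2, -1)), -69), 2) = Pow(Add(Mul(Rational(1, 2), Rational(-1, 2)), -69), 2) = Pow(Add(Rational(-1, 4), -69), 2) = Pow(Rational(-277, 4), 2) = Rational(76729, 16)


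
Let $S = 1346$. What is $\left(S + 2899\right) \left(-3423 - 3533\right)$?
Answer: $-29528220$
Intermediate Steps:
$\left(S + 2899\right) \left(-3423 - 3533\right) = \left(1346 + 2899\right) \left(-3423 - 3533\right) = 4245 \left(-6956\right) = -29528220$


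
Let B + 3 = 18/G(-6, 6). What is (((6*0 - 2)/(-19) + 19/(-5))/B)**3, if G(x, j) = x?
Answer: 1601613/6859000 ≈ 0.23351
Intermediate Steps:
B = -6 (B = -3 + 18/(-6) = -3 + 18*(-1/6) = -3 - 3 = -6)
(((6*0 - 2)/(-19) + 19/(-5))/B)**3 = (((6*0 - 2)/(-19) + 19/(-5))/(-6))**3 = (((0 - 2)*(-1/19) + 19*(-1/5))*(-1/6))**3 = ((-2*(-1/19) - 19/5)*(-1/6))**3 = ((2/19 - 19/5)*(-1/6))**3 = (-351/95*(-1/6))**3 = (117/190)**3 = 1601613/6859000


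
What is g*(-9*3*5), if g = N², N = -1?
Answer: -135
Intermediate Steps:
g = 1 (g = (-1)² = 1)
g*(-9*3*5) = 1*(-9*3*5) = 1*(-27*5) = 1*(-135) = -135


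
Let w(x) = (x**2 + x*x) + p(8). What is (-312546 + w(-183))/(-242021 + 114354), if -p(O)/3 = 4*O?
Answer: 245664/127667 ≈ 1.9243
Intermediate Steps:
p(O) = -12*O
w(x) = -96 + 2*x**2 (w(x) = (x**2 + x*x) - 12*8 = (x**2 + x**2) - 96 = 2*x**2 - 96 = -96 + 2*x**2)
(-312546 + w(-183))/(-242021 + 114354) = (-312546 + (-96 + 2*(-183)**2))/(-242021 + 114354) = (-312546 + (-96 + 2*33489))/(-127667) = (-312546 + (-96 + 66978))*(-1/127667) = (-312546 + 66882)*(-1/127667) = -245664*(-1/127667) = 245664/127667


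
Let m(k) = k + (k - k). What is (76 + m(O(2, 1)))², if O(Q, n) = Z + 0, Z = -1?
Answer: 5625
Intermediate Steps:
O(Q, n) = -1 (O(Q, n) = -1 + 0 = -1)
m(k) = k (m(k) = k + 0 = k)
(76 + m(O(2, 1)))² = (76 - 1)² = 75² = 5625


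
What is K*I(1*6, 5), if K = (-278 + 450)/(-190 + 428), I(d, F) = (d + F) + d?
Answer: 86/7 ≈ 12.286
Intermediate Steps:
I(d, F) = F + 2*d (I(d, F) = (F + d) + d = F + 2*d)
K = 86/119 (K = 172/238 = 172*(1/238) = 86/119 ≈ 0.72269)
K*I(1*6, 5) = 86*(5 + 2*(1*6))/119 = 86*(5 + 2*6)/119 = 86*(5 + 12)/119 = (86/119)*17 = 86/7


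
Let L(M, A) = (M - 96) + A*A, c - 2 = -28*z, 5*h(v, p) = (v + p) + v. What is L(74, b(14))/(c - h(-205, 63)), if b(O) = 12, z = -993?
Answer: 610/139377 ≈ 0.0043766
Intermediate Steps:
h(v, p) = p/5 + 2*v/5 (h(v, p) = ((v + p) + v)/5 = ((p + v) + v)/5 = (p + 2*v)/5 = p/5 + 2*v/5)
c = 27806 (c = 2 - 28*(-993) = 2 + 27804 = 27806)
L(M, A) = -96 + M + A² (L(M, A) = (-96 + M) + A² = -96 + M + A²)
L(74, b(14))/(c - h(-205, 63)) = (-96 + 74 + 12²)/(27806 - ((⅕)*63 + (⅖)*(-205))) = (-96 + 74 + 144)/(27806 - (63/5 - 82)) = 122/(27806 - 1*(-347/5)) = 122/(27806 + 347/5) = 122/(139377/5) = 122*(5/139377) = 610/139377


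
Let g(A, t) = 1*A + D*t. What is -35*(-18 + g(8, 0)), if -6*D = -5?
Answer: 350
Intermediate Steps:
D = ⅚ (D = -⅙*(-5) = ⅚ ≈ 0.83333)
g(A, t) = A + 5*t/6 (g(A, t) = 1*A + 5*t/6 = A + 5*t/6)
-35*(-18 + g(8, 0)) = -35*(-18 + (8 + (⅚)*0)) = -35*(-18 + (8 + 0)) = -35*(-18 + 8) = -35*(-10) = 350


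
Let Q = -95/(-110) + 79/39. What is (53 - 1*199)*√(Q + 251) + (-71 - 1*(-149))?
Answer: 78 - 73*√186904146/429 ≈ -2248.4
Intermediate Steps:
Q = 2479/858 (Q = -95*(-1/110) + 79*(1/39) = 19/22 + 79/39 = 2479/858 ≈ 2.8893)
(53 - 1*199)*√(Q + 251) + (-71 - 1*(-149)) = (53 - 1*199)*√(2479/858 + 251) + (-71 - 1*(-149)) = (53 - 199)*√(217837/858) + (-71 + 149) = -73*√186904146/429 + 78 = 78 - 73*√186904146/429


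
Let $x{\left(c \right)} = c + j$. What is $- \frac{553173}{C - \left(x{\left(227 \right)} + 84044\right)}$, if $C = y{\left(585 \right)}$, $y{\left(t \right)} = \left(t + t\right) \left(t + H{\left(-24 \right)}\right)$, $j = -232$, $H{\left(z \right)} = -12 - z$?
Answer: $- \frac{184391}{204817} \approx -0.90027$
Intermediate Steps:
$x{\left(c \right)} = -232 + c$ ($x{\left(c \right)} = c - 232 = -232 + c$)
$y{\left(t \right)} = 2 t \left(12 + t\right)$ ($y{\left(t \right)} = \left(t + t\right) \left(t - -12\right) = 2 t \left(t + \left(-12 + 24\right)\right) = 2 t \left(t + 12\right) = 2 t \left(12 + t\right)$)
$C = 698490$ ($C = 2 \cdot 585 \left(12 + 585\right) = 2 \cdot 585 \cdot 597 = 698490$)
$- \frac{553173}{C - \left(x{\left(227 \right)} + 84044\right)} = - \frac{553173}{698490 - \left(\left(-232 + 227\right) + 84044\right)} = - \frac{553173}{698490 - \left(-5 + 84044\right)} = - \frac{553173}{698490 - 84039} = - \frac{553173}{614451} = \left(-553173\right) \frac{1}{614451} = - \frac{184391}{204817}$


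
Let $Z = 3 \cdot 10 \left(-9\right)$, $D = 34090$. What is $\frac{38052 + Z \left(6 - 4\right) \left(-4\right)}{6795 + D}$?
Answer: $\frac{40212}{40885} \approx 0.98354$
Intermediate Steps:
$Z = -270$ ($Z = 30 \left(-9\right) = -270$)
$\frac{38052 + Z \left(6 - 4\right) \left(-4\right)}{6795 + D} = \frac{38052 - 270 \left(6 - 4\right) \left(-4\right)}{6795 + 34090} = \frac{38052 - 270 \cdot 2 \left(-4\right)}{40885} = \left(38052 - -2160\right) \frac{1}{40885} = \left(38052 + 2160\right) \frac{1}{40885} = 40212 \cdot \frac{1}{40885} = \frac{40212}{40885}$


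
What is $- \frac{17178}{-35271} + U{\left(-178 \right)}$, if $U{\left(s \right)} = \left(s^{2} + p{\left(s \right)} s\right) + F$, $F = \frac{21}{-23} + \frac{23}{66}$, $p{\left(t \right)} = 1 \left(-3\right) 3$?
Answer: $\frac{198019350785}{5949042} \approx 33286.0$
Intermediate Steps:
$p{\left(t \right)} = -9$ ($p{\left(t \right)} = \left(-3\right) 3 = -9$)
$F = - \frac{857}{1518}$ ($F = 21 \left(- \frac{1}{23}\right) + 23 \cdot \frac{1}{66} = - \frac{21}{23} + \frac{23}{66} = - \frac{857}{1518} \approx -0.56456$)
$U{\left(s \right)} = - \frac{857}{1518} + s^{2} - 9 s$ ($U{\left(s \right)} = \left(s^{2} - 9 s\right) - \frac{857}{1518} = - \frac{857}{1518} + s^{2} - 9 s$)
$- \frac{17178}{-35271} + U{\left(-178 \right)} = - \frac{17178}{-35271} - \left(- \frac{2430979}{1518} - 31684\right) = \left(-17178\right) \left(- \frac{1}{35271}\right) + \left(- \frac{857}{1518} + 31684 + 1602\right) = \frac{5726}{11757} + \frac{50527291}{1518} = \frac{198019350785}{5949042}$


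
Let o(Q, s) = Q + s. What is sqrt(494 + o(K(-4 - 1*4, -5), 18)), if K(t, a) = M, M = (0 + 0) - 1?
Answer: sqrt(511) ≈ 22.605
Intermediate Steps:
M = -1 (M = 0 - 1 = -1)
K(t, a) = -1
sqrt(494 + o(K(-4 - 1*4, -5), 18)) = sqrt(494 + (-1 + 18)) = sqrt(494 + 17) = sqrt(511)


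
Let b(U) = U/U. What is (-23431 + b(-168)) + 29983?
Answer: 6553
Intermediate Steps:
b(U) = 1
(-23431 + b(-168)) + 29983 = (-23431 + 1) + 29983 = -23430 + 29983 = 6553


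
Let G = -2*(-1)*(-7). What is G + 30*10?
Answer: 286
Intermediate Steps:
G = -14 (G = 2*(-7) = -14)
G + 30*10 = -14 + 30*10 = -14 + 300 = 286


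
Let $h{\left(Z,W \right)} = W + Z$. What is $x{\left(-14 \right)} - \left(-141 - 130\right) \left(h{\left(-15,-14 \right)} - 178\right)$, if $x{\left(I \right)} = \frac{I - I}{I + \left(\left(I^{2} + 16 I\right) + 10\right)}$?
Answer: $-56097$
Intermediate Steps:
$x{\left(I \right)} = 0$ ($x{\left(I \right)} = \frac{0}{I + \left(10 + I^{2} + 16 I\right)} = \frac{0}{10 + I^{2} + 17 I} = 0$)
$x{\left(-14 \right)} - \left(-141 - 130\right) \left(h{\left(-15,-14 \right)} - 178\right) = 0 - \left(-141 - 130\right) \left(\left(-14 - 15\right) - 178\right) = 0 - - 271 \left(-29 - 178\right) = 0 - \left(-271\right) \left(-207\right) = 0 - 56097 = -56097$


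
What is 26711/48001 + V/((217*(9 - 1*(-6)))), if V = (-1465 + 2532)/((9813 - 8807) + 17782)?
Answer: 148505529037/266863479540 ≈ 0.55649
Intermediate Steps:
V = 97/1708 (V = 1067/(1006 + 17782) = 1067/18788 = 1067*(1/18788) = 97/1708 ≈ 0.056792)
26711/48001 + V/((217*(9 - 1*(-6)))) = 26711/48001 + 97/(1708*((217*(9 - 1*(-6))))) = 26711*(1/48001) + 97/(1708*((217*(9 + 6)))) = 26711/48001 + 97/(1708*((217*15))) = 26711/48001 + (97/1708)/3255 = 26711/48001 + (97/1708)*(1/3255) = 26711/48001 + 97/5559540 = 148505529037/266863479540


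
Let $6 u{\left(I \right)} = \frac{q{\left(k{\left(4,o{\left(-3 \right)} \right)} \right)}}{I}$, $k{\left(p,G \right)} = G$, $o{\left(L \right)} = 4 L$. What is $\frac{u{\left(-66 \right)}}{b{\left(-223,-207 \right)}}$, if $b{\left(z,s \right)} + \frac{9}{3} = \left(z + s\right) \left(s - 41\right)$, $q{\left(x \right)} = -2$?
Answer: $\frac{1}{21114126} \approx 4.7362 \cdot 10^{-8}$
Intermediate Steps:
$b{\left(z,s \right)} = -3 + \left(-41 + s\right) \left(s + z\right)$ ($b{\left(z,s \right)} = -3 + \left(z + s\right) \left(s - 41\right) = -3 + \left(s + z\right) \left(-41 + s\right) = -3 + \left(-41 + s\right) \left(s + z\right)$)
$u{\left(I \right)} = - \frac{1}{3 I}$ ($u{\left(I \right)} = \frac{\left(-2\right) \frac{1}{I}}{6} = - \frac{1}{3 I}$)
$\frac{u{\left(-66 \right)}}{b{\left(-223,-207 \right)}} = \frac{\left(- \frac{1}{3}\right) \frac{1}{-66}}{-3 + \left(-207\right)^{2} - -8487 - -9143 - -46161} = \frac{\left(- \frac{1}{3}\right) \left(- \frac{1}{66}\right)}{-3 + 42849 + 8487 + 9143 + 46161} = \frac{1}{198 \cdot 106637} = \frac{1}{198} \cdot \frac{1}{106637} = \frac{1}{21114126}$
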